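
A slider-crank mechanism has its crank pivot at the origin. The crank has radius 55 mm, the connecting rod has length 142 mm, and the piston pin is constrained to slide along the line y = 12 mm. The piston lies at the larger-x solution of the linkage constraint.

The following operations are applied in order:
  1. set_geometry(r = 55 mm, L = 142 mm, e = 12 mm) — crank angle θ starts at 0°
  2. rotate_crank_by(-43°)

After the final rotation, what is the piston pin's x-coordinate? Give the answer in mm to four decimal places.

173.3138

set_geometry: r = 55 mm, L = 142 mm, e = 12 mm; θ ← 0°
rotate_crank_by(-43°): θ ← 0° -43° = -43°
crank pin P = (r cos θ, r sin θ) = (40.224454, -37.509910)
h = r sin θ − e = -37.509910 − 12 = -49.509910
x = r cos θ + √(L² − h²) = 40.224454 + √(20164.0 − 2451.2312) = 40.224454 + 133.089327 = 173.313780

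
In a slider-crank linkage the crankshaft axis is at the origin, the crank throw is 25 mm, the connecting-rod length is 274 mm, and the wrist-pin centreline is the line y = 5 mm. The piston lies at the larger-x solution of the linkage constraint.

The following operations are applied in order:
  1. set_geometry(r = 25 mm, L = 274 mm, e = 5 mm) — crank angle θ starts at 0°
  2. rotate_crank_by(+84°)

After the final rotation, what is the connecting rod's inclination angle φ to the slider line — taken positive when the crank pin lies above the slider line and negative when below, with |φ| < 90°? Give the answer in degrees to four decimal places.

set_geometry: r = 25 mm, L = 274 mm, e = 5 mm; θ ← 0°
rotate_crank_by(+84°): θ ← 0° +84° = 84°
crank pin P = (r cos θ, r sin θ) = (2.613212, 24.863047)
h = r sin θ − e = 24.863047 − 5 = 19.863047
sin φ = h / L = 19.863047 / 274 = 0.07249287
φ = arcsin(0.07249287) = 4.157182°

4.1572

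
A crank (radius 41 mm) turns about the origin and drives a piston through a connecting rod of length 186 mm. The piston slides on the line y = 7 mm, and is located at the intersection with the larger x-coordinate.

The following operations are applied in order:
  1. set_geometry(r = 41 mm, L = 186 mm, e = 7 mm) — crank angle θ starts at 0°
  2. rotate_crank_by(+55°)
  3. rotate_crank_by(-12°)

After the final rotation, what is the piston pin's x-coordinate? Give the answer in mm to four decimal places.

set_geometry: r = 41 mm, L = 186 mm, e = 7 mm; θ ← 0°
rotate_crank_by(+55°): θ ← 0° +55° = 55°
rotate_crank_by(-12°): θ ← 55° -12° = 43°
crank pin P = (r cos θ, r sin θ) = (29.985502, 27.961933)
h = r sin θ − e = 27.961933 − 7 = 20.961933
x = r cos θ + √(L² − h²) = 29.985502 + √(34596.0 − 439.4026) = 29.985502 + 184.815036 = 214.800537

214.8005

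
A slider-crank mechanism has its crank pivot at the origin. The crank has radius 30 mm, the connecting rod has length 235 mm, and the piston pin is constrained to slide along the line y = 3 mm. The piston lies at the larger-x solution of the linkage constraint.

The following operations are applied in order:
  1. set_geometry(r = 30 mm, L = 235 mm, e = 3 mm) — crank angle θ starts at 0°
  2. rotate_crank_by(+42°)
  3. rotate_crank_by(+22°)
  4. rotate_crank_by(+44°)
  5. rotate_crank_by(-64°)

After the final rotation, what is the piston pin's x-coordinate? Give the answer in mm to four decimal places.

set_geometry: r = 30 mm, L = 235 mm, e = 3 mm; θ ← 0°
rotate_crank_by(+42°): θ ← 0° +42° = 42°
rotate_crank_by(+22°): θ ← 42° +22° = 64°
rotate_crank_by(+44°): θ ← 64° +44° = 108°
rotate_crank_by(-64°): θ ← 108° -64° = 44°
crank pin P = (r cos θ, r sin θ) = (21.580194, 20.839751)
h = r sin θ − e = 20.839751 − 3 = 17.839751
x = r cos θ + √(L² − h²) = 21.580194 + √(55225.0 − 318.2567) = 21.580194 + 234.321880 = 255.902074

255.9021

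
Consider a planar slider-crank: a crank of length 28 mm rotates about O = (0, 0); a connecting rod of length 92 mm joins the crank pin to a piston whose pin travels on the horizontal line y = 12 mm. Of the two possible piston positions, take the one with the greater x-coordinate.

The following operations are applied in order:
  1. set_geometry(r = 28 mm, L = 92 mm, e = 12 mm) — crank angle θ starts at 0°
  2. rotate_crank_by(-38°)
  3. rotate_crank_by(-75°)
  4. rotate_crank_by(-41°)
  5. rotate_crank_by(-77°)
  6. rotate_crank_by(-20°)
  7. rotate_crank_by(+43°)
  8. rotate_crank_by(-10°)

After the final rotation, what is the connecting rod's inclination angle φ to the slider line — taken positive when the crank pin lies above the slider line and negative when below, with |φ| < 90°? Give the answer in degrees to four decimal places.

3.2642

set_geometry: r = 28 mm, L = 92 mm, e = 12 mm; θ ← 0°
rotate_crank_by(-38°): θ ← 0° -38° = -38°
rotate_crank_by(-75°): θ ← -38° -75° = -113°
rotate_crank_by(-41°): θ ← -113° -41° = -154°
rotate_crank_by(-77°): θ ← -154° -77° = -231°
rotate_crank_by(-20°): θ ← -231° -20° = -251°
rotate_crank_by(+43°): θ ← -251° +43° = -208°
rotate_crank_by(-10°): θ ← -208° -10° = -218°
crank pin P = (r cos θ, r sin θ) = (-22.064301, 17.238521)
h = r sin θ − e = 17.238521 − 12 = 5.238521
sin φ = h / L = 5.238521 / 92 = 0.05694045
φ = arcsin(0.05694045) = 3.264213°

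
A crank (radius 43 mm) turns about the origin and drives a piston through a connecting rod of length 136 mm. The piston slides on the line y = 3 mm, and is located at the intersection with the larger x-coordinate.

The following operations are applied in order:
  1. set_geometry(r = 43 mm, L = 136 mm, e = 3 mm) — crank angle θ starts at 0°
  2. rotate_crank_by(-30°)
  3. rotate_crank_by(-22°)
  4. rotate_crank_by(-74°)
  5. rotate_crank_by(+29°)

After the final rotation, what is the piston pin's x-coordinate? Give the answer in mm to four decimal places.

122.8587

set_geometry: r = 43 mm, L = 136 mm, e = 3 mm; θ ← 0°
rotate_crank_by(-30°): θ ← 0° -30° = -30°
rotate_crank_by(-22°): θ ← -30° -22° = -52°
rotate_crank_by(-74°): θ ← -52° -74° = -126°
rotate_crank_by(+29°): θ ← -126° +29° = -97°
crank pin P = (r cos θ, r sin θ) = (-5.240382, -42.679485)
h = r sin θ − e = -42.679485 − 3 = -45.679485
x = r cos θ + √(L² − h²) = -5.240382 + √(18496.0 − 2086.6153) = -5.240382 + 128.099121 = 122.858739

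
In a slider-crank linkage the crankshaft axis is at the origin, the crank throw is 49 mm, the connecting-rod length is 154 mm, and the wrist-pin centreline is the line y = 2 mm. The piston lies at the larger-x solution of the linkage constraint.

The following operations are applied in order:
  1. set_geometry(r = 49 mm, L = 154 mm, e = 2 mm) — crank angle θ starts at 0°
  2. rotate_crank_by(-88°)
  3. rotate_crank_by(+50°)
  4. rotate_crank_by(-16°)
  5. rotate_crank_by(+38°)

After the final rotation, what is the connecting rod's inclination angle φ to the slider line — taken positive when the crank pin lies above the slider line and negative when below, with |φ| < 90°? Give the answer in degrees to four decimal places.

-5.7789

set_geometry: r = 49 mm, L = 154 mm, e = 2 mm; θ ← 0°
rotate_crank_by(-88°): θ ← 0° -88° = -88°
rotate_crank_by(+50°): θ ← -88° +50° = -38°
rotate_crank_by(-16°): θ ← -38° -16° = -54°
rotate_crank_by(+38°): θ ← -54° +38° = -16°
crank pin P = (r cos θ, r sin θ) = (47.101823, -13.506230)
h = r sin θ − e = -13.506230 − 2 = -15.506230
sin φ = h / L = -15.506230 / 154 = -0.10068981
φ = arcsin(-0.10068981) = -5.778894°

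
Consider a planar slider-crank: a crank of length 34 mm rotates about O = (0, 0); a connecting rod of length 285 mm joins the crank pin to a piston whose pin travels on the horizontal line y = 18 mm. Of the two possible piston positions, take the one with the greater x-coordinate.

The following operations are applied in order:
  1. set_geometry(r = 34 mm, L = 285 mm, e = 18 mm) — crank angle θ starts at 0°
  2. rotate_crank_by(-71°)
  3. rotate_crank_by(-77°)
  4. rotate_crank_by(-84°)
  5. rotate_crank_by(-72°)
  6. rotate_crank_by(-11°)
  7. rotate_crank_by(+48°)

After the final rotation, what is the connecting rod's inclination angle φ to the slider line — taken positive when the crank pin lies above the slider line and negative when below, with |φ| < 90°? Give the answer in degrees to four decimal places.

set_geometry: r = 34 mm, L = 285 mm, e = 18 mm; θ ← 0°
rotate_crank_by(-71°): θ ← 0° -71° = -71°
rotate_crank_by(-77°): θ ← -71° -77° = -148°
rotate_crank_by(-84°): θ ← -148° -84° = -232°
rotate_crank_by(-72°): θ ← -232° -72° = -304°
rotate_crank_by(-11°): θ ← -304° -11° = -315°
rotate_crank_by(+48°): θ ← -315° +48° = -267°
crank pin P = (r cos θ, r sin θ) = (-1.779423, 33.953404)
h = r sin θ − e = 33.953404 − 18 = 15.953404
sin φ = h / L = 15.953404 / 285 = 0.05597686
φ = arcsin(0.05597686) = 3.208915°

3.2089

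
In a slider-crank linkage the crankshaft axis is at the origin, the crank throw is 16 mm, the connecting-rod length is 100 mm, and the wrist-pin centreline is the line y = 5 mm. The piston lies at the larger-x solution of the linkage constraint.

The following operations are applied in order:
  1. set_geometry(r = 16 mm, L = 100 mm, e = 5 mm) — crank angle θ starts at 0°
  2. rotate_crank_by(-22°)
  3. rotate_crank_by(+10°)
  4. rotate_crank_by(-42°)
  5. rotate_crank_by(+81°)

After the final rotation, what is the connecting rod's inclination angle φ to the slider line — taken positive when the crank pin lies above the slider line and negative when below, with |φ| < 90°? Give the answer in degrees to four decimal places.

1.2972

set_geometry: r = 16 mm, L = 100 mm, e = 5 mm; θ ← 0°
rotate_crank_by(-22°): θ ← 0° -22° = -22°
rotate_crank_by(+10°): θ ← -22° +10° = -12°
rotate_crank_by(-42°): θ ← -12° -42° = -54°
rotate_crank_by(+81°): θ ← -54° +81° = 27°
crank pin P = (r cos θ, r sin θ) = (14.256104, 7.263848)
h = r sin θ − e = 7.263848 − 5 = 2.263848
sin φ = h / L = 2.263848 / 100 = 0.02263848
φ = arcsin(0.02263848) = 1.297200°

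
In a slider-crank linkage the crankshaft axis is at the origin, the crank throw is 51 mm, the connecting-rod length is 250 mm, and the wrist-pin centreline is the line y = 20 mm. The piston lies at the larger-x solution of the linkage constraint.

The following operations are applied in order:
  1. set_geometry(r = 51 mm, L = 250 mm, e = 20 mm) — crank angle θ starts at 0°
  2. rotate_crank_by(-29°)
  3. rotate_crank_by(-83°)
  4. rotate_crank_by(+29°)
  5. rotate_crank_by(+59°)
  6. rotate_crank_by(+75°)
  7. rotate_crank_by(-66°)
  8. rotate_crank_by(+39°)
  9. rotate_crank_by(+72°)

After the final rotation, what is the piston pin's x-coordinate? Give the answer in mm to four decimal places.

242.7744

set_geometry: r = 51 mm, L = 250 mm, e = 20 mm; θ ← 0°
rotate_crank_by(-29°): θ ← 0° -29° = -29°
rotate_crank_by(-83°): θ ← -29° -83° = -112°
rotate_crank_by(+29°): θ ← -112° +29° = -83°
rotate_crank_by(+59°): θ ← -83° +59° = -24°
rotate_crank_by(+75°): θ ← -24° +75° = 51°
rotate_crank_by(-66°): θ ← 51° -66° = -15°
rotate_crank_by(+39°): θ ← -15° +39° = 24°
rotate_crank_by(+72°): θ ← 24° +72° = 96°
crank pin P = (r cos θ, r sin θ) = (-5.330952, 50.720617)
h = r sin θ − e = 50.720617 − 20 = 30.720617
x = r cos θ + √(L² − h²) = -5.330952 + √(62500.0 − 943.7563) = -5.330952 + 248.105308 = 242.774356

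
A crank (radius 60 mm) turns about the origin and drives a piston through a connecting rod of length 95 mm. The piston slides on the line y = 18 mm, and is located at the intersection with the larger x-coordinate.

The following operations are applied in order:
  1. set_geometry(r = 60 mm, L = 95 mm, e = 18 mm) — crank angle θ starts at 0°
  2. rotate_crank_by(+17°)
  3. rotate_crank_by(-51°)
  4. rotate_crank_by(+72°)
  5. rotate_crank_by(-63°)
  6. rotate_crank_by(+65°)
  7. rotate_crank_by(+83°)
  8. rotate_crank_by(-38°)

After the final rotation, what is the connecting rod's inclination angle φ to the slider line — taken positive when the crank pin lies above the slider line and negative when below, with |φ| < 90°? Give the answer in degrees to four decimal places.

26.0849

set_geometry: r = 60 mm, L = 95 mm, e = 18 mm; θ ← 0°
rotate_crank_by(+17°): θ ← 0° +17° = 17°
rotate_crank_by(-51°): θ ← 17° -51° = -34°
rotate_crank_by(+72°): θ ← -34° +72° = 38°
rotate_crank_by(-63°): θ ← 38° -63° = -25°
rotate_crank_by(+65°): θ ← -25° +65° = 40°
rotate_crank_by(+83°): θ ← 40° +83° = 123°
rotate_crank_by(-38°): θ ← 123° -38° = 85°
crank pin P = (r cos θ, r sin θ) = (5.229345, 59.771682)
h = r sin θ − e = 59.771682 − 18 = 41.771682
sin φ = h / L = 41.771682 / 95 = 0.43970191
φ = arcsin(0.43970191) = 26.084864°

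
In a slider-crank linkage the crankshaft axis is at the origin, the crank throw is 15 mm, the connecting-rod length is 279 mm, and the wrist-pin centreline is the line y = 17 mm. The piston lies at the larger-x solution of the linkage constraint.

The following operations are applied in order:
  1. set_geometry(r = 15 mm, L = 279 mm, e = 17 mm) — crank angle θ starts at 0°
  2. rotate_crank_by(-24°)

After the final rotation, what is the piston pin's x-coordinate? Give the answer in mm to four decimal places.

set_geometry: r = 15 mm, L = 279 mm, e = 17 mm; θ ← 0°
rotate_crank_by(-24°): θ ← 0° -24° = -24°
crank pin P = (r cos θ, r sin θ) = (13.703182, -6.101050)
h = r sin θ − e = -6.101050 − 17 = -23.101050
x = r cos θ + √(L² − h²) = 13.703182 + √(77841.0 − 533.6585) = 13.703182 + 278.041978 = 291.745160

291.7452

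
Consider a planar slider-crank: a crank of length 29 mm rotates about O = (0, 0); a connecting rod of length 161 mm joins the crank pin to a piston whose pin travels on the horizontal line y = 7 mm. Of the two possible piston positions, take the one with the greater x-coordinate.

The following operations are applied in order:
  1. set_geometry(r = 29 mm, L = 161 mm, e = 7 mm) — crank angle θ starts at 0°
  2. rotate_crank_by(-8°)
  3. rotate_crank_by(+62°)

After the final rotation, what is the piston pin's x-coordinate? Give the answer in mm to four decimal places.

set_geometry: r = 29 mm, L = 161 mm, e = 7 mm; θ ← 0°
rotate_crank_by(-8°): θ ← 0° -8° = -8°
rotate_crank_by(+62°): θ ← -8° +62° = 54°
crank pin P = (r cos θ, r sin θ) = (17.045772, 23.461493)
h = r sin θ − e = 23.461493 − 7 = 16.461493
x = r cos θ + √(L² − h²) = 17.045772 + √(25921.0 − 270.9807) = 17.045772 + 160.156234 = 177.202006

177.2020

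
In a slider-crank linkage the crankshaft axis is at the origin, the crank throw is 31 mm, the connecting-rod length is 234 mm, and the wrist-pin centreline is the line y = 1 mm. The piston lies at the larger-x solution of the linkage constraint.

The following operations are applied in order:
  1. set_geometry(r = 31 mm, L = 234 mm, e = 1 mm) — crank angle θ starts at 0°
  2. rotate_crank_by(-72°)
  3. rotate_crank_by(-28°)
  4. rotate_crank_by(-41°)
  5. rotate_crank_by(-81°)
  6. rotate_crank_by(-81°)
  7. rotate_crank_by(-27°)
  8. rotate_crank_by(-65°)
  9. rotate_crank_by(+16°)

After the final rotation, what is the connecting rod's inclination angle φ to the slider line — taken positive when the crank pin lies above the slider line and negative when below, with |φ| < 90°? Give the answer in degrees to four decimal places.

set_geometry: r = 31 mm, L = 234 mm, e = 1 mm; θ ← 0°
rotate_crank_by(-72°): θ ← 0° -72° = -72°
rotate_crank_by(-28°): θ ← -72° -28° = -100°
rotate_crank_by(-41°): θ ← -100° -41° = -141°
rotate_crank_by(-81°): θ ← -141° -81° = -222°
rotate_crank_by(-81°): θ ← -222° -81° = -303°
rotate_crank_by(-27°): θ ← -303° -27° = -330°
rotate_crank_by(-65°): θ ← -330° -65° = -395°
rotate_crank_by(+16°): θ ← -395° +16° = -379°
crank pin P = (r cos θ, r sin θ) = (29.311076, -10.092613)
h = r sin θ − e = -10.092613 − 1 = -11.092613
sin φ = h / L = -11.092613 / 234 = -0.04740433
φ = arcsin(-0.04740433) = -2.717086°

-2.7171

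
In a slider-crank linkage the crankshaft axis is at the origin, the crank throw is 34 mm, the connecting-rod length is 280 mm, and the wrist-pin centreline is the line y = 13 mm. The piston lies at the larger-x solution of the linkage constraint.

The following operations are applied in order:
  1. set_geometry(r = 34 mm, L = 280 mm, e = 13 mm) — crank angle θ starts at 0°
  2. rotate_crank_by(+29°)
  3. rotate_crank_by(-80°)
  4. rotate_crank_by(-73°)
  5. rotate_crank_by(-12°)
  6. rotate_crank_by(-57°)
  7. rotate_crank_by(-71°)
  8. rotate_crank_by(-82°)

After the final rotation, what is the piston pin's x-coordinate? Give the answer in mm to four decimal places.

set_geometry: r = 34 mm, L = 280 mm, e = 13 mm; θ ← 0°
rotate_crank_by(+29°): θ ← 0° +29° = 29°
rotate_crank_by(-80°): θ ← 29° -80° = -51°
rotate_crank_by(-73°): θ ← -51° -73° = -124°
rotate_crank_by(-12°): θ ← -124° -12° = -136°
rotate_crank_by(-57°): θ ← -136° -57° = -193°
rotate_crank_by(-71°): θ ← -193° -71° = -264°
rotate_crank_by(-82°): θ ← -264° -82° = -346°
crank pin P = (r cos θ, r sin θ) = (32.990055, 8.225344)
h = r sin θ − e = 8.225344 − 13 = -4.774656
x = r cos θ + √(L² − h²) = 32.990055 + √(78400.0 − 22.7973) = 32.990055 + 279.959288 = 312.949342

312.9493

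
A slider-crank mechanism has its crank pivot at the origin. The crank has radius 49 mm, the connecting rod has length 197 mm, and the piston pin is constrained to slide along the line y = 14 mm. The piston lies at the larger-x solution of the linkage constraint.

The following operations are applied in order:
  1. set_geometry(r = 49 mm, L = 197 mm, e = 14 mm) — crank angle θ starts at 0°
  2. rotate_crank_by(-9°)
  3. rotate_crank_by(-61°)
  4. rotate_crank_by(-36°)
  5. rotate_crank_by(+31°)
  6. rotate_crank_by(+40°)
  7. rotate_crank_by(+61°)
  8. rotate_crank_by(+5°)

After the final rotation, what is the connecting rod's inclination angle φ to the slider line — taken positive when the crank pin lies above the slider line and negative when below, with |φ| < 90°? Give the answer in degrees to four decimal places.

set_geometry: r = 49 mm, L = 197 mm, e = 14 mm; θ ← 0°
rotate_crank_by(-9°): θ ← 0° -9° = -9°
rotate_crank_by(-61°): θ ← -9° -61° = -70°
rotate_crank_by(-36°): θ ← -70° -36° = -106°
rotate_crank_by(+31°): θ ← -106° +31° = -75°
rotate_crank_by(+40°): θ ← -75° +40° = -35°
rotate_crank_by(+61°): θ ← -35° +61° = 26°
rotate_crank_by(+5°): θ ← 26° +5° = 31°
crank pin P = (r cos θ, r sin θ) = (42.001198, 25.236866)
h = r sin θ − e = 25.236866 − 14 = 11.236866
sin φ = h / L = 11.236866 / 197 = 0.05703993
φ = arcsin(0.05703993) = 3.269922°

3.2699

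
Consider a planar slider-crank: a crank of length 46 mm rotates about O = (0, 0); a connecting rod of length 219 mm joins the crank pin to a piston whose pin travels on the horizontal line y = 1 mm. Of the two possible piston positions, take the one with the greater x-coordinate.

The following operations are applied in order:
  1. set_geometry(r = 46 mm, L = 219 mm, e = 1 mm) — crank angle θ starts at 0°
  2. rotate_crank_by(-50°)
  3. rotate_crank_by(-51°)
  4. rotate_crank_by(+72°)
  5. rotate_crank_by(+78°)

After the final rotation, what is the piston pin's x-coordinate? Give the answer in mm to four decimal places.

246.5677

set_geometry: r = 46 mm, L = 219 mm, e = 1 mm; θ ← 0°
rotate_crank_by(-50°): θ ← 0° -50° = -50°
rotate_crank_by(-51°): θ ← -50° -51° = -101°
rotate_crank_by(+72°): θ ← -101° +72° = -29°
rotate_crank_by(+78°): θ ← -29° +78° = 49°
crank pin P = (r cos θ, r sin θ) = (30.178715, 34.716641)
h = r sin θ − e = 34.716641 − 1 = 33.716641
x = r cos θ + √(L² − h²) = 30.178715 + √(47961.0 − 1136.8119) = 30.178715 + 216.388974 = 246.567689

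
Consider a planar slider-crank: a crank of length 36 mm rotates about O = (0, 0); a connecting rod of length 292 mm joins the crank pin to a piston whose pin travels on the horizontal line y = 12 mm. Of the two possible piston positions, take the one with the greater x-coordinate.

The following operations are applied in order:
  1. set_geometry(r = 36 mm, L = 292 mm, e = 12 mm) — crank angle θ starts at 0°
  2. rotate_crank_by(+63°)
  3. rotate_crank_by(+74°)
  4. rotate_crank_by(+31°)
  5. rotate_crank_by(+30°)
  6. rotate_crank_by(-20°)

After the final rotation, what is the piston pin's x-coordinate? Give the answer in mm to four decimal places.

set_geometry: r = 36 mm, L = 292 mm, e = 12 mm; θ ← 0°
rotate_crank_by(+63°): θ ← 0° +63° = 63°
rotate_crank_by(+74°): θ ← 63° +74° = 137°
rotate_crank_by(+31°): θ ← 137° +31° = 168°
rotate_crank_by(+30°): θ ← 168° +30° = 198°
rotate_crank_by(-20°): θ ← 198° -20° = 178°
crank pin P = (r cos θ, r sin θ) = (-35.978070, 1.256382)
h = r sin θ − e = 1.256382 − 12 = -10.743618
x = r cos θ + √(L² − h²) = -35.978070 + √(85264.0 − 115.4253) = -35.978070 + 291.802287 = 255.824217

255.8242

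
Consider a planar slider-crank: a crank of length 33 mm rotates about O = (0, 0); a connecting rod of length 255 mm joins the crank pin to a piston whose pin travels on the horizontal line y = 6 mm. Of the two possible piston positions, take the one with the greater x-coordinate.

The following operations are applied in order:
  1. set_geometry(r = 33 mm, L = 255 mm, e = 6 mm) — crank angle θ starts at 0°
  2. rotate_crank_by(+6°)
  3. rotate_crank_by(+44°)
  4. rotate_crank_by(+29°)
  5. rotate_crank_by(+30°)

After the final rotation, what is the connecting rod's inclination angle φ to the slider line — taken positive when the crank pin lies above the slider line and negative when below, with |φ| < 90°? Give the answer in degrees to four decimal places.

5.6719

set_geometry: r = 33 mm, L = 255 mm, e = 6 mm; θ ← 0°
rotate_crank_by(+6°): θ ← 0° +6° = 6°
rotate_crank_by(+44°): θ ← 6° +44° = 50°
rotate_crank_by(+29°): θ ← 50° +29° = 79°
rotate_crank_by(+30°): θ ← 79° +30° = 109°
crank pin P = (r cos θ, r sin θ) = (-10.743749, 31.202113)
h = r sin θ − e = 31.202113 − 6 = 25.202113
sin φ = h / L = 25.202113 / 255 = 0.09883182
φ = arcsin(0.09883182) = 5.671905°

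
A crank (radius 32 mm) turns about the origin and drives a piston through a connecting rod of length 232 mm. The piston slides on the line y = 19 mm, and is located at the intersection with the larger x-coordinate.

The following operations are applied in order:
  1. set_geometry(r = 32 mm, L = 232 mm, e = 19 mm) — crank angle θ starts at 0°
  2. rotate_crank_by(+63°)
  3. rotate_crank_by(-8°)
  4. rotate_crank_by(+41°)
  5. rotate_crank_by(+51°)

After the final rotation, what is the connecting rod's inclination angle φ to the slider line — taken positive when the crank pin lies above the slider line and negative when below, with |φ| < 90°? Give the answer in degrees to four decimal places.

set_geometry: r = 32 mm, L = 232 mm, e = 19 mm; θ ← 0°
rotate_crank_by(+63°): θ ← 0° +63° = 63°
rotate_crank_by(-8°): θ ← 63° -8° = 55°
rotate_crank_by(+41°): θ ← 55° +41° = 96°
rotate_crank_by(+51°): θ ← 96° +51° = 147°
crank pin P = (r cos θ, r sin θ) = (-26.837458, 17.428449)
h = r sin θ − e = 17.428449 − 19 = -1.571551
sin φ = h / L = -1.571551 / 232 = -0.00677393
φ = arcsin(-0.00677393) = -0.388120°

-0.3881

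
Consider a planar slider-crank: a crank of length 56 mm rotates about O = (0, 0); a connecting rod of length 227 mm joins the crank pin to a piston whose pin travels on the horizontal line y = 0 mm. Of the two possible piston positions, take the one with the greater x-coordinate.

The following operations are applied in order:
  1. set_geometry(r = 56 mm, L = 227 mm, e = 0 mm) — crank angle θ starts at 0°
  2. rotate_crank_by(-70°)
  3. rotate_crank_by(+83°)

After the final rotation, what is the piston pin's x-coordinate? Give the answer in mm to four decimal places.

281.2149

set_geometry: r = 56 mm, L = 227 mm, e = 0 mm; θ ← 0°
rotate_crank_by(-70°): θ ← 0° -70° = -70°
rotate_crank_by(+83°): θ ← -70° +83° = 13°
crank pin P = (r cos θ, r sin θ) = (54.564724, 12.597259)
h = r sin θ − e = 12.597259 − 0 = 12.597259
x = r cos θ + √(L² − h²) = 54.564724 + √(51529.0 − 158.6909) = 54.564724 + 226.650191 = 281.214915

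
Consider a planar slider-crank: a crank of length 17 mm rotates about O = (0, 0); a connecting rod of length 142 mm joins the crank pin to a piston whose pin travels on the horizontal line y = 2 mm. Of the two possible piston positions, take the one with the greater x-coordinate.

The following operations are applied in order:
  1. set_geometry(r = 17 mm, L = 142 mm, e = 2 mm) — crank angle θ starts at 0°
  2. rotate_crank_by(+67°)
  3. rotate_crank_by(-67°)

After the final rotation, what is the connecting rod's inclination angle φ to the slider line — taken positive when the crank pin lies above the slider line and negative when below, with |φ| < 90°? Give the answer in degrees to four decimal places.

set_geometry: r = 17 mm, L = 142 mm, e = 2 mm; θ ← 0°
rotate_crank_by(+67°): θ ← 0° +67° = 67°
rotate_crank_by(-67°): θ ← 67° -67° = 0°
crank pin P = (r cos θ, r sin θ) = (17.000000, 0.000000)
h = r sin θ − e = 0.000000 − 2 = -2.000000
sin φ = h / L = -2.000000 / 142 = -0.01408451
φ = arcsin(-0.01408451) = -0.807009°

-0.8070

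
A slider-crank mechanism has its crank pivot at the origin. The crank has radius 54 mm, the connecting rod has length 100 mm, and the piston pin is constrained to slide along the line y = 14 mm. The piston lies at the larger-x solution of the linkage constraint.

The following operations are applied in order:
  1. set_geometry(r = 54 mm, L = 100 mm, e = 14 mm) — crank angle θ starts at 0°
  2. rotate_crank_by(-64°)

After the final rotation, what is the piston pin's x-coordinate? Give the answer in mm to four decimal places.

set_geometry: r = 54 mm, L = 100 mm, e = 14 mm; θ ← 0°
rotate_crank_by(-64°): θ ← 0° -64° = -64°
crank pin P = (r cos θ, r sin θ) = (23.672042, -48.534879)
h = r sin θ − e = -48.534879 − 14 = -62.534879
x = r cos θ + √(L² − h²) = 23.672042 + √(10000.0 − 3910.6110) = 23.672042 + 78.034537 = 101.706579

101.7066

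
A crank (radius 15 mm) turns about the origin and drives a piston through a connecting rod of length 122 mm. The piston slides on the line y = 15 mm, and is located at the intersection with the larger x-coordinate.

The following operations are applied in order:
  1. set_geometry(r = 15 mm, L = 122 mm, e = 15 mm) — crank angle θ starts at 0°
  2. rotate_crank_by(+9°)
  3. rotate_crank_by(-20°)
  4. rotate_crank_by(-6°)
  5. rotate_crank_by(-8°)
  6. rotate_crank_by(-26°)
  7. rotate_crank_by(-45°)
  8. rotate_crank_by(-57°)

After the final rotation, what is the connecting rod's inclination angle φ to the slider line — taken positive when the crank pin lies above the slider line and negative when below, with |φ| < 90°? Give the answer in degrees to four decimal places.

set_geometry: r = 15 mm, L = 122 mm, e = 15 mm; θ ← 0°
rotate_crank_by(+9°): θ ← 0° +9° = 9°
rotate_crank_by(-20°): θ ← 9° -20° = -11°
rotate_crank_by(-6°): θ ← -11° -6° = -17°
rotate_crank_by(-8°): θ ← -17° -8° = -25°
rotate_crank_by(-26°): θ ← -25° -26° = -51°
rotate_crank_by(-45°): θ ← -51° -45° = -96°
rotate_crank_by(-57°): θ ← -96° -57° = -153°
crank pin P = (r cos θ, r sin θ) = (-13.365098, -6.809857)
h = r sin θ − e = -6.809857 − 15 = -21.809857
sin φ = h / L = -21.809857 / 122 = -0.17876932
φ = arcsin(-0.17876932) = -10.298085°

-10.2981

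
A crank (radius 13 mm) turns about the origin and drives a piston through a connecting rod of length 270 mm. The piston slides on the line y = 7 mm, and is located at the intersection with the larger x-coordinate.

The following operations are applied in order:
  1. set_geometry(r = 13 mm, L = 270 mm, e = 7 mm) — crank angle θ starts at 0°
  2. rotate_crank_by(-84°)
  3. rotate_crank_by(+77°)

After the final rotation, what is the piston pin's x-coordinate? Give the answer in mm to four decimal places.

set_geometry: r = 13 mm, L = 270 mm, e = 7 mm; θ ← 0°
rotate_crank_by(-84°): θ ← 0° -84° = -84°
rotate_crank_by(+77°): θ ← -84° +77° = -7°
crank pin P = (r cos θ, r sin θ) = (12.903100, -1.584301)
h = r sin θ − e = -1.584301 − 7 = -8.584301
x = r cos θ + √(L² − h²) = 12.903100 + √(72900.0 − 73.6902) = 12.903100 + 269.863502 = 282.766602

282.7666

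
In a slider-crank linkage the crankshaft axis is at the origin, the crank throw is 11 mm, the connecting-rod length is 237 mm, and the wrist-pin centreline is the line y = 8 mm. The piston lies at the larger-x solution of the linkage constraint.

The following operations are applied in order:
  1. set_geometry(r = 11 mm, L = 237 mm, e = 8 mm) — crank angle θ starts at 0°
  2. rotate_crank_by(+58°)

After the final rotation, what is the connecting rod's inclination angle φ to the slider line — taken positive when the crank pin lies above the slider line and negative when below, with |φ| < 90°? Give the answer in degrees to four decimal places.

set_geometry: r = 11 mm, L = 237 mm, e = 8 mm; θ ← 0°
rotate_crank_by(+58°): θ ← 0° +58° = 58°
crank pin P = (r cos θ, r sin θ) = (5.829112, 9.328529)
h = r sin θ − e = 9.328529 − 8 = 1.328529
sin φ = h / L = 1.328529 / 237 = 0.00560561
φ = arcsin(0.00560561) = 0.321179°

0.3212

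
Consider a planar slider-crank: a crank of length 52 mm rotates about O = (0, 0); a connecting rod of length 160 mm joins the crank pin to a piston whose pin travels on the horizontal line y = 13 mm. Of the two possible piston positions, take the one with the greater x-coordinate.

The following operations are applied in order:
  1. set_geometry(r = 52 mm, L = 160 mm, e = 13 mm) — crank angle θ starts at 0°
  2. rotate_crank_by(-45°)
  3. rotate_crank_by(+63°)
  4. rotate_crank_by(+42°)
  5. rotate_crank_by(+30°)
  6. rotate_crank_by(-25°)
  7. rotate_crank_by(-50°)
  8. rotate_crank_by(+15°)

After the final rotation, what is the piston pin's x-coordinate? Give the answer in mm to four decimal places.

set_geometry: r = 52 mm, L = 160 mm, e = 13 mm; θ ← 0°
rotate_crank_by(-45°): θ ← 0° -45° = -45°
rotate_crank_by(+63°): θ ← -45° +63° = 18°
rotate_crank_by(+42°): θ ← 18° +42° = 60°
rotate_crank_by(+30°): θ ← 60° +30° = 90°
rotate_crank_by(-25°): θ ← 90° -25° = 65°
rotate_crank_by(-50°): θ ← 65° -50° = 15°
rotate_crank_by(+15°): θ ← 15° +15° = 30°
crank pin P = (r cos θ, r sin θ) = (45.033321, 26.000000)
h = r sin θ − e = 26.000000 − 13 = 13.000000
x = r cos θ + √(L² − h²) = 45.033321 + √(25600.0 − 169.0000) = 45.033321 + 159.471000 = 204.504321

204.5043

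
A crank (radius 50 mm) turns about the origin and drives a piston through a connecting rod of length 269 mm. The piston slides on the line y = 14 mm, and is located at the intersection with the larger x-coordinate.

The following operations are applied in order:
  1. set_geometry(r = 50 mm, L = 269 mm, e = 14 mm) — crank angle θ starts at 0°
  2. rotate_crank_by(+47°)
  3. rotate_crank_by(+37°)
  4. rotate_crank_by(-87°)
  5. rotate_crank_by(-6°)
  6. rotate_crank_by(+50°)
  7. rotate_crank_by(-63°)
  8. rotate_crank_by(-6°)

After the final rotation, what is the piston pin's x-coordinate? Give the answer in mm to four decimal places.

310.5244

set_geometry: r = 50 mm, L = 269 mm, e = 14 mm; θ ← 0°
rotate_crank_by(+47°): θ ← 0° +47° = 47°
rotate_crank_by(+37°): θ ← 47° +37° = 84°
rotate_crank_by(-87°): θ ← 84° -87° = -3°
rotate_crank_by(-6°): θ ← -3° -6° = -9°
rotate_crank_by(+50°): θ ← -9° +50° = 41°
rotate_crank_by(-63°): θ ← 41° -63° = -22°
rotate_crank_by(-6°): θ ← -22° -6° = -28°
crank pin P = (r cos θ, r sin θ) = (44.147380, -23.473578)
h = r sin θ − e = -23.473578 − 14 = -37.473578
x = r cos θ + √(L² − h²) = 44.147380 + √(72361.0 − 1404.2691) = 44.147380 + 266.377047 = 310.524426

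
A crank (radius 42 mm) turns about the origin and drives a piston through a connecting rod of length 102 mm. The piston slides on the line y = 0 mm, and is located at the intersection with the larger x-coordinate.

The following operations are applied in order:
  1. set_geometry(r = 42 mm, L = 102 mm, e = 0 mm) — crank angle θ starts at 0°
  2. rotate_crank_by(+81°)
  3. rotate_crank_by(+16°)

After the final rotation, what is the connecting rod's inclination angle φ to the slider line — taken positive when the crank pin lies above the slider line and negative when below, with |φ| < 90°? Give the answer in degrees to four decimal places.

24.1229

set_geometry: r = 42 mm, L = 102 mm, e = 0 mm; θ ← 0°
rotate_crank_by(+81°): θ ← 0° +81° = 81°
rotate_crank_by(+16°): θ ← 81° +16° = 97°
crank pin P = (r cos θ, r sin θ) = (-5.118512, 41.686938)
h = r sin θ − e = 41.686938 − 0 = 41.686938
sin φ = h / L = 41.686938 / 102 = 0.40869547
φ = arcsin(0.40869547) = 24.122913°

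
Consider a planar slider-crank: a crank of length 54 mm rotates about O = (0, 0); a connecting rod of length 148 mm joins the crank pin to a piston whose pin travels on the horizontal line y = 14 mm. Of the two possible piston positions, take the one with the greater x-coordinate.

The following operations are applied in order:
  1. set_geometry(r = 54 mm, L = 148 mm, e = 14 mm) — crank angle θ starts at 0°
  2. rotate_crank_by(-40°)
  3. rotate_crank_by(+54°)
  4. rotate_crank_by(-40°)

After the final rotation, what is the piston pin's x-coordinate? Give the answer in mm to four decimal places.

191.6601

set_geometry: r = 54 mm, L = 148 mm, e = 14 mm; θ ← 0°
rotate_crank_by(-40°): θ ← 0° -40° = -40°
rotate_crank_by(+54°): θ ← -40° +54° = 14°
rotate_crank_by(-40°): θ ← 14° -40° = -26°
crank pin P = (r cos θ, r sin θ) = (48.534879, -23.672042)
h = r sin θ − e = -23.672042 − 14 = -37.672042
x = r cos θ + √(L² − h²) = 48.534879 + √(21904.0 − 1419.1827) = 48.534879 + 143.125180 = 191.660059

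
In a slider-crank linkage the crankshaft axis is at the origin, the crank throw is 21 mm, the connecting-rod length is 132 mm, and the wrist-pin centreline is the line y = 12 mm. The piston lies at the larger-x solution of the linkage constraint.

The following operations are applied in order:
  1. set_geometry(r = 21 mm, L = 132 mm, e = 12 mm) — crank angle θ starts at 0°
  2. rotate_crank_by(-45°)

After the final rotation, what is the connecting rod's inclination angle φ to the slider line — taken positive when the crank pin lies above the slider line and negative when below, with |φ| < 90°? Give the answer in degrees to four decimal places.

set_geometry: r = 21 mm, L = 132 mm, e = 12 mm; θ ← 0°
rotate_crank_by(-45°): θ ← 0° -45° = -45°
crank pin P = (r cos θ, r sin θ) = (14.849242, -14.849242)
h = r sin θ − e = -14.849242 − 12 = -26.849242
sin φ = h / L = -26.849242 / 132 = -0.20340335
φ = arcsin(-0.20340335) = -11.736049°

-11.7360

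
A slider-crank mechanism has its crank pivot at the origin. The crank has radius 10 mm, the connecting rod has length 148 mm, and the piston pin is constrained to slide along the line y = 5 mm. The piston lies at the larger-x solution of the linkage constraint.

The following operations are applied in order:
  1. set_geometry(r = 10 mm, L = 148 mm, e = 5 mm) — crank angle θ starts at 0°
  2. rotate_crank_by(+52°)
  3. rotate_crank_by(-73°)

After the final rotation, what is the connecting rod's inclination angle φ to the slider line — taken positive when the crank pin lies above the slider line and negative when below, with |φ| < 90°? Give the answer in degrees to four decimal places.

-3.3249

set_geometry: r = 10 mm, L = 148 mm, e = 5 mm; θ ← 0°
rotate_crank_by(+52°): θ ← 0° +52° = 52°
rotate_crank_by(-73°): θ ← 52° -73° = -21°
crank pin P = (r cos θ, r sin θ) = (9.335804, -3.583679)
h = r sin θ − e = -3.583679 − 5 = -8.583679
sin φ = h / L = -8.583679 / 148 = -0.05799783
φ = arcsin(-0.05799783) = -3.324897°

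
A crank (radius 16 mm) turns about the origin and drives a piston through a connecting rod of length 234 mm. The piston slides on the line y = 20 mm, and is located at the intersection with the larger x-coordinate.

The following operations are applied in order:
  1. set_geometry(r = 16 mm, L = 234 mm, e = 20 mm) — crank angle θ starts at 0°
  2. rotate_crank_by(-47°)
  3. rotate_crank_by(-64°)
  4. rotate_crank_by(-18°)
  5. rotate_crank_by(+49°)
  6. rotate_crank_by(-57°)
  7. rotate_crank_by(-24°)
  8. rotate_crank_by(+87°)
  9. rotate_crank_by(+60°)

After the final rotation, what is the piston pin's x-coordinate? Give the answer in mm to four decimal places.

248.3040

set_geometry: r = 16 mm, L = 234 mm, e = 20 mm; θ ← 0°
rotate_crank_by(-47°): θ ← 0° -47° = -47°
rotate_crank_by(-64°): θ ← -47° -64° = -111°
rotate_crank_by(-18°): θ ← -111° -18° = -129°
rotate_crank_by(+49°): θ ← -129° +49° = -80°
rotate_crank_by(-57°): θ ← -80° -57° = -137°
rotate_crank_by(-24°): θ ← -137° -24° = -161°
rotate_crank_by(+87°): θ ← -161° +87° = -74°
rotate_crank_by(+60°): θ ← -74° +60° = -14°
crank pin P = (r cos θ, r sin θ) = (15.524732, -3.870750)
h = r sin θ − e = -3.870750 − 20 = -23.870750
x = r cos θ + √(L² − h²) = 15.524732 + √(54756.0 − 569.8127) = 15.524732 + 232.779267 = 248.303999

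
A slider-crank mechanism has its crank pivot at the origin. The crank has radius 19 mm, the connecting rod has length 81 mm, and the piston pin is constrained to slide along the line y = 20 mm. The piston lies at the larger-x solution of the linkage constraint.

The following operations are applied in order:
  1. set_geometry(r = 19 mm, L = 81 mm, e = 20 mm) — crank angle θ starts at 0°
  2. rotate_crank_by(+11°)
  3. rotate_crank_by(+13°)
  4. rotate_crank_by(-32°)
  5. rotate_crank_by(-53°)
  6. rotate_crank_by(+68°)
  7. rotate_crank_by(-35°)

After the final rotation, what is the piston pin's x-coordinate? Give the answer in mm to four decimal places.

92.4373

set_geometry: r = 19 mm, L = 81 mm, e = 20 mm; θ ← 0°
rotate_crank_by(+11°): θ ← 0° +11° = 11°
rotate_crank_by(+13°): θ ← 11° +13° = 24°
rotate_crank_by(-32°): θ ← 24° -32° = -8°
rotate_crank_by(-53°): θ ← -8° -53° = -61°
rotate_crank_by(+68°): θ ← -61° +68° = 7°
rotate_crank_by(-35°): θ ← 7° -35° = -28°
crank pin P = (r cos θ, r sin θ) = (16.776004, -8.919960)
h = r sin θ − e = -8.919960 − 20 = -28.919960
x = r cos θ + √(L² − h²) = 16.776004 + √(6561.0 − 836.3641) = 16.776004 + 75.661324 = 92.437328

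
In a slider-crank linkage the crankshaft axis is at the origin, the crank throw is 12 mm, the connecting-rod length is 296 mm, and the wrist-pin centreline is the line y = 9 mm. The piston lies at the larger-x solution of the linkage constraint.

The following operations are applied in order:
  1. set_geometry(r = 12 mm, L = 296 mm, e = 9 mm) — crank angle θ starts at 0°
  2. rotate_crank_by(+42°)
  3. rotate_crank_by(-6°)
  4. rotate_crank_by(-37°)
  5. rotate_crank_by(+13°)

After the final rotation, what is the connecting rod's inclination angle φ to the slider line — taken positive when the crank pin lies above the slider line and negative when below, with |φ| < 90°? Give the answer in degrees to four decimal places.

set_geometry: r = 12 mm, L = 296 mm, e = 9 mm; θ ← 0°
rotate_crank_by(+42°): θ ← 0° +42° = 42°
rotate_crank_by(-6°): θ ← 42° -6° = 36°
rotate_crank_by(-37°): θ ← 36° -37° = -1°
rotate_crank_by(+13°): θ ← -1° +13° = 12°
crank pin P = (r cos θ, r sin θ) = (11.737771, 2.494940)
h = r sin θ − e = 2.494940 − 9 = -6.505060
sin φ = h / L = -6.505060 / 296 = -0.02197655
φ = arcsin(-0.02197655) = -1.259265°

-1.2593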